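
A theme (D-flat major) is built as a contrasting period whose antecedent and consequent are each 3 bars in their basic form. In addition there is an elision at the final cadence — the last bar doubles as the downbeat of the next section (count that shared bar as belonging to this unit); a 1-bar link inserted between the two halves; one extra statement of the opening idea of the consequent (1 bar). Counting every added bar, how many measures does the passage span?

Basic contrasting period: 3 + 3 = 6 bars.
6 (basic form) + 1 (link) + 1 (extra statement) = 8.
The elision shares a bar with the next section but does not change this unit's count.

8 measures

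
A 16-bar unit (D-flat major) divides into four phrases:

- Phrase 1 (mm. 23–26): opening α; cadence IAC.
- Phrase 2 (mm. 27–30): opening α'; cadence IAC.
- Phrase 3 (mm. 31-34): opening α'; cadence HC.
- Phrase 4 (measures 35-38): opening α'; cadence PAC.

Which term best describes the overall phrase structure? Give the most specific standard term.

parallel double period

Four phrases in two halves: the first half (measures 23–30) ends with an imperfect authentic cadence, the second (measures 31–38) with a perfect authentic cadence — a large antecedent–consequent pair, i.e. a double period.
Phrase 3 begins with the same material as phrase 1, making it parallel.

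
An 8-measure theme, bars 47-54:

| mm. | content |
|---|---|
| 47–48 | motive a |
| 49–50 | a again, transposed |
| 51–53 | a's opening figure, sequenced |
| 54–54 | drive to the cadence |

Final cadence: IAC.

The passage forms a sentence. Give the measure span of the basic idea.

measures 47–48

The presentation of a sentence is the basic idea (bars 47-48) plus its repetition (bars 49-50); the basic idea is therefore mm. 47–48.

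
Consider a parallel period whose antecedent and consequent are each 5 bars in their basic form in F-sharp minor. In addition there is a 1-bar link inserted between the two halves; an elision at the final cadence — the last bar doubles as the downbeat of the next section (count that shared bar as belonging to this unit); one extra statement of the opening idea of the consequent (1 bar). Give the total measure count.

12 measures

Basic parallel period: 5 + 5 = 10 bars.
10 (basic form) + 1 (link) + 1 (extra statement) = 12.
The elision shares a bar with the next section but does not change this unit's count.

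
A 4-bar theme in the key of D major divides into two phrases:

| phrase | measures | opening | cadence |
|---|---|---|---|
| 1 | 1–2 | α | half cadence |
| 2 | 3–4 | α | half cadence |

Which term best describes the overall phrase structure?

repeated phrase

Both phrases have the same opening (α) and the same cadence (half cadence): the second is a restatement, not a consequent, so this is a repeated phrase rather than a period.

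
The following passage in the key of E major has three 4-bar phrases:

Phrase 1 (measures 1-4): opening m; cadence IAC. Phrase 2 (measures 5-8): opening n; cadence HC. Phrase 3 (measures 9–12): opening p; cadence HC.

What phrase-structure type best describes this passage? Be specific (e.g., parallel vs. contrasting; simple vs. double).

phrase group

The final phrase closes with a half cadence, which is not stronger than the preceding half cadence; the 3 phrases lack an overall antecedent–consequent design and so form a phrase group.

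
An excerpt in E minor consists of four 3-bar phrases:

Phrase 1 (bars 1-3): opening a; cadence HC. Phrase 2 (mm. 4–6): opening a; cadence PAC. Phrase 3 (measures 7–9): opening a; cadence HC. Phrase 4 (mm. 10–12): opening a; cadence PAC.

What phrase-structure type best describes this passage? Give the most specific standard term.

The cadence pattern HC–PAC–HC–PAC is weak–strong twice, and phrases 3–4 restate phrases 1–2: a period heard twice, not a double period (which would end weakly at phrase 2).

repeated period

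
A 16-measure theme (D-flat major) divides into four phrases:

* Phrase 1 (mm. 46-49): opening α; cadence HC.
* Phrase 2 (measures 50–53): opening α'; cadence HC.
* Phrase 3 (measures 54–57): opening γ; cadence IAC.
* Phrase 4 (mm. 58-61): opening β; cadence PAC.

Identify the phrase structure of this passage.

contrasting double period

Four phrases in two halves: the first half (bars 46–53) ends with a half cadence, the second (mm. 54–61) with a perfect authentic cadence — a large antecedent–consequent pair, i.e. a double period.
Phrase 3 begins with different material from phrase 1, making it contrasting.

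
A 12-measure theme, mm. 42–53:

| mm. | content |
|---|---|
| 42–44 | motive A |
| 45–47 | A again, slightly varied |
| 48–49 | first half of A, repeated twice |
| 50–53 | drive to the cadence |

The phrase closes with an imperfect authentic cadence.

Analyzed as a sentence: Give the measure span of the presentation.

The presentation of a sentence is the basic idea (mm. 42–44) plus its repetition (bars 45–47); the presentation is therefore measures 42–47.

measures 42–47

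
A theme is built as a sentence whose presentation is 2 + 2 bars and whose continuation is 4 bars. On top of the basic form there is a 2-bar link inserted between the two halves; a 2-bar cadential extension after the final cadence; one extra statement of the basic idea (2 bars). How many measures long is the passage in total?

14 measures

Basic sentence: 2 + 2 + 4 = 8 bars.
8 (basic form) + 2 (link) + 2 (cadential extension) + 2 (extra statement) = 14.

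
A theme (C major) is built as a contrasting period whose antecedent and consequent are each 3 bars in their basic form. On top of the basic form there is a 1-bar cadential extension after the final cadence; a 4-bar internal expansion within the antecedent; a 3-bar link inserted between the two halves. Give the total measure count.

Basic contrasting period: 3 + 3 = 6 bars.
6 (basic form) + 1 (cadential extension) + 4 (internal expansion) + 3 (link) = 14.

14 measures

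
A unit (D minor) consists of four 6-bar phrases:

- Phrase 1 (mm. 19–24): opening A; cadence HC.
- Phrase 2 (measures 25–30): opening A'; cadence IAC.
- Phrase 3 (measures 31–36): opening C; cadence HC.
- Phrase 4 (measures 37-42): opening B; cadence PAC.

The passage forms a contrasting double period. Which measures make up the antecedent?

In a double period the first pair of phrases (ending imperfect authentic cadence) is the large antecedent and the second pair (ending perfect authentic cadence) is the large consequent; the antecedent is measures 19–30.

measures 19–30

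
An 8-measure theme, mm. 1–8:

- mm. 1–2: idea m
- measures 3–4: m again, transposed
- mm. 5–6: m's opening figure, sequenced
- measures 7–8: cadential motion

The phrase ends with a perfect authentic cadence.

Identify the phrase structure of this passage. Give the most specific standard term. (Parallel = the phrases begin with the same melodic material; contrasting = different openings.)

Basic idea (measures 1-2) + its repetition (bars 3–4) form the presentation; fragmentation and cadence (measures 5-8) form the continuation — the 8-bar whole is a sentence.

sentence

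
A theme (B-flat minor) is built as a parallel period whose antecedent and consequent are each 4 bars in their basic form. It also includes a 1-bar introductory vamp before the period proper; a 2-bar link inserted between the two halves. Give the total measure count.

Basic parallel period: 4 + 4 = 8 bars.
8 (basic form) + 1 (introduction) + 2 (link) = 11.

11 measures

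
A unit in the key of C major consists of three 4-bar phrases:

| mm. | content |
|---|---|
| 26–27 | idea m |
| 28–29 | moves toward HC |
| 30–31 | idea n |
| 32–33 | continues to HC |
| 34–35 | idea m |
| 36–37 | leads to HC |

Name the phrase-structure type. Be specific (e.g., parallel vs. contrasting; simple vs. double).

phrase group

The final phrase closes with a half cadence, which is not stronger than the preceding half cadence; the 3 phrases lack an overall antecedent–consequent design and so form a phrase group.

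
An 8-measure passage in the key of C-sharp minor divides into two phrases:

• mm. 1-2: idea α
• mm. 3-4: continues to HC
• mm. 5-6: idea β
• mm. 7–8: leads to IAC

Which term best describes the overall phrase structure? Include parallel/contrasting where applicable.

contrasting period

Phrase 1 ends with a half cadence (weaker) and phrase 2 with an imperfect authentic cadence (stronger): antecedent + consequent = a period.
The two phrases open with different material (α / β), so the period is contrasting.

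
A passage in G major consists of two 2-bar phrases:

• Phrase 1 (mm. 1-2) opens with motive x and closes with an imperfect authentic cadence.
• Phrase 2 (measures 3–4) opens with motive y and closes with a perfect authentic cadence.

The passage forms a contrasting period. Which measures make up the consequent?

The phrase ending with the weaker cadence (imperfect authentic cadence) is the antecedent; the one ending more conclusively (perfect authentic cadence) is the consequent. The consequent is measures 3–4.

measures 3–4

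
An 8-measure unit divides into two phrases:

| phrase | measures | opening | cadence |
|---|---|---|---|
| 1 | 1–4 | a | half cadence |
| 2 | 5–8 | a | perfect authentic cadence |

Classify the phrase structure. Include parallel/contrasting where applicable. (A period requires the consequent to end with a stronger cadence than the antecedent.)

parallel period

Phrase 1 ends with a half cadence (weaker) and phrase 2 with a perfect authentic cadence (stronger): antecedent + consequent = a period.
The two phrases open with the same material (a / a), so the period is parallel.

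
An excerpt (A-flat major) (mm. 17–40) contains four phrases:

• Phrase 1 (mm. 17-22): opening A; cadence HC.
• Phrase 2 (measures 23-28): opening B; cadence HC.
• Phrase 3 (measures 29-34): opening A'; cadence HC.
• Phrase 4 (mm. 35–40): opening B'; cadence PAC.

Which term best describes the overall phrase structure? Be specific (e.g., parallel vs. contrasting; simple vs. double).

parallel double period

Four phrases in two halves: the first half (measures 17–28) ends with a half cadence, the second (bars 29–40) with a perfect authentic cadence — a large antecedent–consequent pair, i.e. a double period.
Phrase 3 begins with the same material as phrase 1, making it parallel.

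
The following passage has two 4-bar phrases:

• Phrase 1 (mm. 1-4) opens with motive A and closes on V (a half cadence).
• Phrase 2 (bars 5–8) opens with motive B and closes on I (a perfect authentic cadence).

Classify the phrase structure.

contrasting period

Phrase 1 ends with a half cadence (weaker) and phrase 2 with a perfect authentic cadence (stronger): antecedent + consequent = a period.
The two phrases open with different material (A / B), so the period is contrasting.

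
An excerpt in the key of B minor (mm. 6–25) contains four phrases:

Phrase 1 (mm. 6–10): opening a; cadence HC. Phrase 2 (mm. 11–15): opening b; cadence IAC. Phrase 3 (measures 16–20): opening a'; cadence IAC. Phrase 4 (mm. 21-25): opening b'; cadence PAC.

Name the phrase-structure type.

Four phrases in two halves: the first half (mm. 6–15) ends with an imperfect authentic cadence, the second (bars 16-25) with a perfect authentic cadence — a large antecedent–consequent pair, i.e. a double period.
Phrase 3 begins with the same material as phrase 1, making it parallel.

parallel double period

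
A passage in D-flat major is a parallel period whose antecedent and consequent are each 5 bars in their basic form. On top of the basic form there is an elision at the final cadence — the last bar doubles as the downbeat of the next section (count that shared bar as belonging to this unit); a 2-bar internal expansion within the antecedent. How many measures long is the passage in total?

12 measures

Basic parallel period: 5 + 5 = 10 bars.
10 (basic form) + 2 (internal expansion) = 12.
The elision shares a bar with the next section but does not change this unit's count.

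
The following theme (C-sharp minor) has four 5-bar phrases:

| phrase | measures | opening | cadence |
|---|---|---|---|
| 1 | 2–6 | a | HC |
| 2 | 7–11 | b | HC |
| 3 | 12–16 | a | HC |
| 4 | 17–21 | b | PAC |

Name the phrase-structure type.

parallel double period

Four phrases in two halves: the first half (mm. 2–11) ends with a half cadence, the second (mm. 12–21) with a perfect authentic cadence — a large antecedent–consequent pair, i.e. a double period.
Phrase 3 begins with the same material as phrase 1, making it parallel.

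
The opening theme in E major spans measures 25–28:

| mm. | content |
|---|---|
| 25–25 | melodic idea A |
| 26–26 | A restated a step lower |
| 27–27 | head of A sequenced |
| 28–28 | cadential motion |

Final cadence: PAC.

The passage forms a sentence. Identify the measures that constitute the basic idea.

The presentation of a sentence is the basic idea (bar 25) plus its repetition (bar 26); the basic idea is therefore bar 25.

measures 25–25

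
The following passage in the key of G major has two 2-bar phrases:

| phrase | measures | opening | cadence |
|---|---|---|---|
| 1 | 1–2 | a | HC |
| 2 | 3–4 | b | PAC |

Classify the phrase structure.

Phrase 1 ends with a half cadence (weaker) and phrase 2 with a perfect authentic cadence (stronger): antecedent + consequent = a period.
The two phrases open with different material (a / b), so the period is contrasting.

contrasting period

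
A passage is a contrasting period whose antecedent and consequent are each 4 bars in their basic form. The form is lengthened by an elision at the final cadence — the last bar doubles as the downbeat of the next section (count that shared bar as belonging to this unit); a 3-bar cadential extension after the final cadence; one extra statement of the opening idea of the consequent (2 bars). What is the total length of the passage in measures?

Basic contrasting period: 4 + 4 = 8 bars.
8 (basic form) + 3 (cadential extension) + 2 (extra statement) = 13.
The elision shares a bar with the next section but does not change this unit's count.

13 measures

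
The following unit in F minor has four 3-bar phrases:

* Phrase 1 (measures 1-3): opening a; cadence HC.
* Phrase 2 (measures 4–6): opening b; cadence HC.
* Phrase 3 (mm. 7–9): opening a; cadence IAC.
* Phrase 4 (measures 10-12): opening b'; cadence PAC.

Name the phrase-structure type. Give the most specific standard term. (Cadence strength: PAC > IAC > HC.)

Four phrases in two halves: the first half (measures 1-6) ends with a half cadence, the second (mm. 7–12) with a perfect authentic cadence — a large antecedent–consequent pair, i.e. a double period.
Phrase 3 begins with the same material as phrase 1, making it parallel.

parallel double period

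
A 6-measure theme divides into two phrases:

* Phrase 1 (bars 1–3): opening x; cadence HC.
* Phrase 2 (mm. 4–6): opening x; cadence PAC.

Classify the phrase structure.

Phrase 1 ends with a half cadence (weaker) and phrase 2 with a perfect authentic cadence (stronger): antecedent + consequent = a period.
The two phrases open with the same material (x / x), so the period is parallel.

parallel period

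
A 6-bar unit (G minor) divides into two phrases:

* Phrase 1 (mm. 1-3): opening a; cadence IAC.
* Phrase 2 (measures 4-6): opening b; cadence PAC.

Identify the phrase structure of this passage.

Phrase 1 ends with an imperfect authentic cadence (weaker) and phrase 2 with a perfect authentic cadence (stronger): antecedent + consequent = a period.
The two phrases open with different material (a / b), so the period is contrasting.

contrasting period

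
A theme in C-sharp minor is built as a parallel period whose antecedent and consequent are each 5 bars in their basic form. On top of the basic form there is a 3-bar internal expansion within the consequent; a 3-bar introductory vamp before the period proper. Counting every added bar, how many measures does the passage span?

Basic parallel period: 5 + 5 = 10 bars.
10 (basic form) + 3 (internal expansion) + 3 (introduction) = 16.

16 measures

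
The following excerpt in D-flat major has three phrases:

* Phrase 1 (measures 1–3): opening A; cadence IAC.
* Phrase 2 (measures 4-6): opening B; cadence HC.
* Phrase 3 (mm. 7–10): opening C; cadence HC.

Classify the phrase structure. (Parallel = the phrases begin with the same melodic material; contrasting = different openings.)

phrase group

The final phrase closes with a half cadence, which is not stronger than the preceding half cadence; the 3 phrases lack an overall antecedent–consequent design and so form a phrase group.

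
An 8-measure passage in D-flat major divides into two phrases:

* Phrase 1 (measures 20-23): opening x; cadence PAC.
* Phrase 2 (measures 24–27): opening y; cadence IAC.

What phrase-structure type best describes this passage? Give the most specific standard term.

The second phrase closes with an imperfect authentic cadence, which is not stronger than the first phrase's perfect authentic cadence; without a weak→strong cadential pair there is no antecedent–consequent relationship, so this is a phrase group rather than a period.

phrase group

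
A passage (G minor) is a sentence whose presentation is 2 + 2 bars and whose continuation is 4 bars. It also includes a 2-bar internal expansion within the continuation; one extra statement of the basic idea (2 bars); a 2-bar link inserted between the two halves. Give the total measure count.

Basic sentence: 2 + 2 + 4 = 8 bars.
8 (basic form) + 2 (internal expansion) + 2 (extra statement) + 2 (link) = 14.

14 measures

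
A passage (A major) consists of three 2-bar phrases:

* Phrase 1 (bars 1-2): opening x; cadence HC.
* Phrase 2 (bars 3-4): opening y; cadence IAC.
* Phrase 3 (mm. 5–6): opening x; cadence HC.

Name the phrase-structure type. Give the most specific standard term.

phrase group

The final phrase closes with a half cadence, which is not stronger than the preceding imperfect authentic cadence; the 3 phrases lack an overall antecedent–consequent design and so form a phrase group.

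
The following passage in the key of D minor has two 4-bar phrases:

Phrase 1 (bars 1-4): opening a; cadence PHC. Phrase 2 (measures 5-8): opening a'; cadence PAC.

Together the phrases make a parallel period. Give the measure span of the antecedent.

The phrase ending with the weaker cadence (Phrygian half cadence) is the antecedent; the one ending more conclusively (perfect authentic cadence) is the consequent. The antecedent is measures 1–4.

measures 1–4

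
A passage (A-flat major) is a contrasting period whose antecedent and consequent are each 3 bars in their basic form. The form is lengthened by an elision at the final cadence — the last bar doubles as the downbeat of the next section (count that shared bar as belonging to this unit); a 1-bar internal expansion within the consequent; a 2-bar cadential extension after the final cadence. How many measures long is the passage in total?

9 measures

Basic contrasting period: 3 + 3 = 6 bars.
6 (basic form) + 1 (internal expansion) + 2 (cadential extension) = 9.
The elision shares a bar with the next section but does not change this unit's count.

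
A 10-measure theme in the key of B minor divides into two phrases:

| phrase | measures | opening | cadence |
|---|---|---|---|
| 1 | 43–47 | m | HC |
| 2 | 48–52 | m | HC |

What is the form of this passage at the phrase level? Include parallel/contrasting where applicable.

repeated phrase

Both phrases have the same opening (m) and the same cadence (half cadence): the second is a restatement, not a consequent, so this is a repeated phrase rather than a period.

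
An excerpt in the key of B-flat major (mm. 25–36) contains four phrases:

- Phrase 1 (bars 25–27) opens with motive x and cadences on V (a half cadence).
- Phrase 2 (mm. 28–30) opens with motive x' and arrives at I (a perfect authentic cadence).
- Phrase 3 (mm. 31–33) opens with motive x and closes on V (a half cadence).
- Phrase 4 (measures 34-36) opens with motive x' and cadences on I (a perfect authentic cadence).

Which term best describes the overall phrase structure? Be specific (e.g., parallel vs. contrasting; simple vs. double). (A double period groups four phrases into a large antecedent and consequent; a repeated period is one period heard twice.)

The cadence pattern HC–PAC–HC–PAC is weak–strong twice, and phrases 3–4 restate phrases 1–2: a period heard twice, not a double period (which would end weakly at phrase 2).

repeated period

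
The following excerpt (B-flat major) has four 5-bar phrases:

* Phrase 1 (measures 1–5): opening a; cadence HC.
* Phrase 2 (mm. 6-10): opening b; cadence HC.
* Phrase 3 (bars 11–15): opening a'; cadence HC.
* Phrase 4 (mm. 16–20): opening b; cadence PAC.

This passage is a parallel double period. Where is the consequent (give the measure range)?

In a double period the four phrases pair into a large antecedent (phrases 1–2, ending half cadence) and a large consequent (phrases 3–4, ending perfect authentic cadence). The consequent spans mm. 11–20.

measures 11–20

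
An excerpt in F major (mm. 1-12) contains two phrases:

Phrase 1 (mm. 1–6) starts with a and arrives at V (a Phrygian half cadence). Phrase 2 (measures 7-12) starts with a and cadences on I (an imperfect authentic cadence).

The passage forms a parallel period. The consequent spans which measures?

The antecedent is the phrase ending with the weaker cadence (Phrygian half cadence, phrase 1) and the consequent the one ending more conclusively (imperfect authentic cadence, phrase 2); the consequent is bars 7–12.

measures 7–12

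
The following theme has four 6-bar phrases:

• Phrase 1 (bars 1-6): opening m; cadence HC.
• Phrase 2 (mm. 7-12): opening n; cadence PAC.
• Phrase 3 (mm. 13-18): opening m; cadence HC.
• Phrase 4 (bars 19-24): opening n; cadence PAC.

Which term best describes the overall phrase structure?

repeated period

The cadence pattern HC–PAC–HC–PAC is weak–strong twice, and phrases 3–4 restate phrases 1–2: a period heard twice, not a double period (which would end weakly at phrase 2).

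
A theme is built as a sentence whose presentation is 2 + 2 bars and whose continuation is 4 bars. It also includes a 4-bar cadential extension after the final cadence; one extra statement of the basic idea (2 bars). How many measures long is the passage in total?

14 measures

Basic sentence: 2 + 2 + 4 = 8 bars.
8 (basic form) + 4 (cadential extension) + 2 (extra statement) = 14.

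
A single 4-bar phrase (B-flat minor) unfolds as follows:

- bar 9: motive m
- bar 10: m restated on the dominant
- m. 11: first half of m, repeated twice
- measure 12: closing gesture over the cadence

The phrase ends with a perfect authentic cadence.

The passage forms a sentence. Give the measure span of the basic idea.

The presentation of a sentence is the basic idea (measure 9) plus its repetition (m. 10); the basic idea is therefore measure 9.

measures 9–9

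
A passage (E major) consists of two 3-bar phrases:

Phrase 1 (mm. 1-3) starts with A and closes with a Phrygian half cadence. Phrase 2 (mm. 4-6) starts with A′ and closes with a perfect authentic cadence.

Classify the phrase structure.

parallel period

Phrase 1 ends with a Phrygian half cadence (weaker) and phrase 2 with a perfect authentic cadence (stronger): antecedent + consequent = a period.
The two phrases open with the same material (A / A′), so the period is parallel.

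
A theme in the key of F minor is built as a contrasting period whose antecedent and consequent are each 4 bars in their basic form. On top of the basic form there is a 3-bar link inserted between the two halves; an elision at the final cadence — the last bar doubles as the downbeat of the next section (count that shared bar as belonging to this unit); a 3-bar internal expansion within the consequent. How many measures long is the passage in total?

Basic contrasting period: 4 + 4 = 8 bars.
8 (basic form) + 3 (link) + 3 (internal expansion) = 14.
The elision shares a bar with the next section but does not change this unit's count.

14 measures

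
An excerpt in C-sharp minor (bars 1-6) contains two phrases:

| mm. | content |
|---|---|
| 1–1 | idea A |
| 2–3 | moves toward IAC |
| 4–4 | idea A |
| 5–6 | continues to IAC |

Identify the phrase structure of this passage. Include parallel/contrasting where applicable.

repeated phrase

Both phrases have the same opening (A) and the same cadence (imperfect authentic cadence): the second is a restatement, not a consequent, so this is a repeated phrase rather than a period.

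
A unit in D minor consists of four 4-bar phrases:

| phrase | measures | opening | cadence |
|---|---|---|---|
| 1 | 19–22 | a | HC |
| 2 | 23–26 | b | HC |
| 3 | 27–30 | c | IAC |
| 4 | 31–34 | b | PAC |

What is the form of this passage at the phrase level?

contrasting double period

Four phrases in two halves: the first half (measures 19-26) ends with a half cadence, the second (bars 27–34) with a perfect authentic cadence — a large antecedent–consequent pair, i.e. a double period.
Phrase 3 begins with different material from phrase 1, making it contrasting.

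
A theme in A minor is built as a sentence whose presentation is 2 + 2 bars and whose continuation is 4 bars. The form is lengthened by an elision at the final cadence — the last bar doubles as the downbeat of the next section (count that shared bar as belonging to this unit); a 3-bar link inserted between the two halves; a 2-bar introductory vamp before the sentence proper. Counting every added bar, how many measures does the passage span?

Basic sentence: 2 + 2 + 4 = 8 bars.
8 (basic form) + 3 (link) + 2 (introduction) = 13.
The elision shares a bar with the next section but does not change this unit's count.

13 measures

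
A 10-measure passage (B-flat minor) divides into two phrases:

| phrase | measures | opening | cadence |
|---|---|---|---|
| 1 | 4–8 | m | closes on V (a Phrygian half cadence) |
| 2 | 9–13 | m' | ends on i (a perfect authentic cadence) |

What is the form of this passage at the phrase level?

parallel period

Phrase 1 ends with a Phrygian half cadence (weaker) and phrase 2 with a perfect authentic cadence (stronger): antecedent + consequent = a period.
The two phrases open with the same material (m / m'), so the period is parallel.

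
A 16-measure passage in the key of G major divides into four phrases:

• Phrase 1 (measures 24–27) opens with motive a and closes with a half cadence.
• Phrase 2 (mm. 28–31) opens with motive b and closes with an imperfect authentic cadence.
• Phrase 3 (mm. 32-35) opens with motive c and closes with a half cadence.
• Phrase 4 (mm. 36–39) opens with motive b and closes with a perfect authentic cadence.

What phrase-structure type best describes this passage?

Four phrases in two halves: the first half (bars 24–31) ends with an imperfect authentic cadence, the second (mm. 32-39) with a perfect authentic cadence — a large antecedent–consequent pair, i.e. a double period.
Phrase 3 begins with different material from phrase 1, making it contrasting.

contrasting double period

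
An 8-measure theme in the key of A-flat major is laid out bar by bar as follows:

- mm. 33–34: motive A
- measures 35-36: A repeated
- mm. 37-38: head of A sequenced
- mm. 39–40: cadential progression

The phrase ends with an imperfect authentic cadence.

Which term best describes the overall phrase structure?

Basic idea (measures 33–34) + its repetition (bars 35-36) form the presentation; fragmentation and cadence (bars 37–40) form the continuation — the 8-bar whole is a sentence.

sentence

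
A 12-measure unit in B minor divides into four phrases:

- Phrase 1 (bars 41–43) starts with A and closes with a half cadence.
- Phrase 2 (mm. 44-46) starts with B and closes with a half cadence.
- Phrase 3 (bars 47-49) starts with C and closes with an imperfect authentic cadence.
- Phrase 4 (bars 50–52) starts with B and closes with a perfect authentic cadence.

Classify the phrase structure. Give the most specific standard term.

contrasting double period

Four phrases in two halves: the first half (mm. 41-46) ends with a half cadence, the second (measures 47-52) with a perfect authentic cadence — a large antecedent–consequent pair, i.e. a double period.
Phrase 3 begins with different material from phrase 1, making it contrasting.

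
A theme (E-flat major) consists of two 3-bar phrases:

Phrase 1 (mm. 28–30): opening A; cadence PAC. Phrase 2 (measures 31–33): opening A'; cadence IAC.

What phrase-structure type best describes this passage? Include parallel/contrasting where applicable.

phrase group

The second phrase closes with an imperfect authentic cadence, which is not stronger than the first phrase's perfect authentic cadence; without a weak→strong cadential pair there is no antecedent–consequent relationship, so this is a phrase group rather than a period.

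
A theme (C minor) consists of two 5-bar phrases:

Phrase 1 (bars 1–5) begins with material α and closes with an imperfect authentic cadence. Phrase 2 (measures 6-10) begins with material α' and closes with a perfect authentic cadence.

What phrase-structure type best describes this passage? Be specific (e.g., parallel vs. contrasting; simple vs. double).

parallel period

Phrase 1 ends with an imperfect authentic cadence (weaker) and phrase 2 with a perfect authentic cadence (stronger): antecedent + consequent = a period.
The two phrases open with the same material (α / α'), so the period is parallel.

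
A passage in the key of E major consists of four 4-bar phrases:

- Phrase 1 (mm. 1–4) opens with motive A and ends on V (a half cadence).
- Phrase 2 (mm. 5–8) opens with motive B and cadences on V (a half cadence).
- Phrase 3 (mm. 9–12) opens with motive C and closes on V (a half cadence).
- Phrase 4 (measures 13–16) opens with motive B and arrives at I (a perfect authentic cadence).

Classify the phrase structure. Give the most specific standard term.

Four phrases in two halves: the first half (bars 1–8) ends with a half cadence, the second (mm. 9-16) with a perfect authentic cadence — a large antecedent–consequent pair, i.e. a double period.
Phrase 3 begins with different material from phrase 1, making it contrasting.

contrasting double period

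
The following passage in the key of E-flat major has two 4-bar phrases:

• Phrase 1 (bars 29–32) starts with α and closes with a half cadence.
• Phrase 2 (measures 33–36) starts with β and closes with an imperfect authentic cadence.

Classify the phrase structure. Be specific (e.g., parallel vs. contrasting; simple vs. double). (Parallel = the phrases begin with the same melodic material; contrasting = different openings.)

Phrase 1 ends with a half cadence (weaker) and phrase 2 with an imperfect authentic cadence (stronger): antecedent + consequent = a period.
The two phrases open with different material (α / β), so the period is contrasting.

contrasting period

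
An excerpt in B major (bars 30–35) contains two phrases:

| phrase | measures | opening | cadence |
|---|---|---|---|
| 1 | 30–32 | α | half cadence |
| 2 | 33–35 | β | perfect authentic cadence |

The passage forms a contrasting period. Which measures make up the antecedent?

The phrase ending with the weaker cadence (half cadence) is the antecedent; the one ending more conclusively (perfect authentic cadence) is the consequent. The antecedent is measures 30–32.

measures 30–32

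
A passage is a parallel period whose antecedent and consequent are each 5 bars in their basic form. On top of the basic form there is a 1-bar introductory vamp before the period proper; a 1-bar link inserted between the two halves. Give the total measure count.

12 measures

Basic parallel period: 5 + 5 = 10 bars.
10 (basic form) + 1 (introduction) + 1 (link) = 12.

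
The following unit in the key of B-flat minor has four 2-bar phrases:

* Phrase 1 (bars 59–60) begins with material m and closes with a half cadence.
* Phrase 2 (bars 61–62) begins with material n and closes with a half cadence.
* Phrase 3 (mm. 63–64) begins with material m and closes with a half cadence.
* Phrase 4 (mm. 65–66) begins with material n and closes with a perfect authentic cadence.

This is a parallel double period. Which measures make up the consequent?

In a double period the first pair of phrases (ending half cadence) is the large antecedent and the second pair (ending perfect authentic cadence) is the large consequent; the consequent is measures 63–66.

measures 63–66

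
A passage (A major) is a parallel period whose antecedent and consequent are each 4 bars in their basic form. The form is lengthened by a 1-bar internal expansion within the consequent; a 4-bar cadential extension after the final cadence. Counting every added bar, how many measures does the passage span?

Basic parallel period: 4 + 4 = 8 bars.
8 (basic form) + 1 (internal expansion) + 4 (cadential extension) = 13.

13 measures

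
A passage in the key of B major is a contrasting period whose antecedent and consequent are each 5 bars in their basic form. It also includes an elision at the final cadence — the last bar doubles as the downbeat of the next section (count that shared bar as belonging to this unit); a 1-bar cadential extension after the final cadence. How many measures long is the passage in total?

11 measures

Basic contrasting period: 5 + 5 = 10 bars.
10 (basic form) + 1 (cadential extension) = 11.
The elision shares a bar with the next section but does not change this unit's count.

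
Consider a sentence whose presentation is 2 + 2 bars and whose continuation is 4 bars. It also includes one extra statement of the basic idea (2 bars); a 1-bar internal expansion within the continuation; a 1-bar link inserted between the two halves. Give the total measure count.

Basic sentence: 2 + 2 + 4 = 8 bars.
8 (basic form) + 2 (extra statement) + 1 (internal expansion) + 1 (link) = 12.

12 measures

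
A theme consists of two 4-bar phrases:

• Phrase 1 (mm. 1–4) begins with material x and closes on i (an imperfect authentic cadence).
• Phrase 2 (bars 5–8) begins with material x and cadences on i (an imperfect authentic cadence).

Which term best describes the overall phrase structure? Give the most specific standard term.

repeated phrase

Both phrases have the same opening (x) and the same cadence (imperfect authentic cadence): the second is a restatement, not a consequent, so this is a repeated phrase rather than a period.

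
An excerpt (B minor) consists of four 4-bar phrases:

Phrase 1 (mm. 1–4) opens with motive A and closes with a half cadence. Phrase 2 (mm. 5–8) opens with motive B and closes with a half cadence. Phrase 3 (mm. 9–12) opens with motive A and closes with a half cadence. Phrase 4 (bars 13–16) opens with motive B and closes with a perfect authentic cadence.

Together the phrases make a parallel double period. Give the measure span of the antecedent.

measures 1–8

In a double period the first pair of phrases (ending half cadence) is the large antecedent and the second pair (ending perfect authentic cadence) is the large consequent; the antecedent is measures 1–8.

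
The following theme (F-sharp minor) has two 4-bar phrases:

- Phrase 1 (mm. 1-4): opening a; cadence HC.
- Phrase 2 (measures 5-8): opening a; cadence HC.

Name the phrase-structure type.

Both phrases have the same opening (a) and the same cadence (half cadence): the second is a restatement, not a consequent, so this is a repeated phrase rather than a period.

repeated phrase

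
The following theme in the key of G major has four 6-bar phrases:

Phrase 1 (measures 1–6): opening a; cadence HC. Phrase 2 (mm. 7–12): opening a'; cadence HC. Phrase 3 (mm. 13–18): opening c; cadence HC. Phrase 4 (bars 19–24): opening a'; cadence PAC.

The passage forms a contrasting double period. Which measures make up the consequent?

measures 13–24

In a double period the first pair of phrases (ending half cadence) is the large antecedent and the second pair (ending perfect authentic cadence) is the large consequent; the consequent is measures 13–24.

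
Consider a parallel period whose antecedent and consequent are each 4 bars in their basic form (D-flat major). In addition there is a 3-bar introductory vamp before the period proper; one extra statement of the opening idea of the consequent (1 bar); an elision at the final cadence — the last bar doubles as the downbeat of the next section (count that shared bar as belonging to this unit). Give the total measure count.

12 measures

Basic parallel period: 4 + 4 = 8 bars.
8 (basic form) + 3 (introduction) + 1 (extra statement) = 12.
The elision shares a bar with the next section but does not change this unit's count.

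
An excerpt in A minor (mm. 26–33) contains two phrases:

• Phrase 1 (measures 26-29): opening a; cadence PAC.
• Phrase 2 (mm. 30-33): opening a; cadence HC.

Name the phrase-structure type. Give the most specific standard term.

The second phrase closes with a half cadence, which is not stronger than the first phrase's perfect authentic cadence; without a weak→strong cadential pair there is no antecedent–consequent relationship, so this is a phrase group rather than a period.

phrase group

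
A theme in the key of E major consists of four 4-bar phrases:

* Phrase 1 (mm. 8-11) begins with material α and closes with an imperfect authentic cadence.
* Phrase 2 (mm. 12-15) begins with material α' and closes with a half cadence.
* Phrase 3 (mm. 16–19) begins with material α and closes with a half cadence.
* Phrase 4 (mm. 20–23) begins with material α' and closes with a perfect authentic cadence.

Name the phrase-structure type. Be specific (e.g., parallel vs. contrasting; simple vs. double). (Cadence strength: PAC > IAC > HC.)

parallel double period

Four phrases in two halves: the first half (mm. 8–15) ends with a half cadence, the second (bars 16–23) with a perfect authentic cadence — a large antecedent–consequent pair, i.e. a double period.
Phrase 3 begins with the same material as phrase 1, making it parallel.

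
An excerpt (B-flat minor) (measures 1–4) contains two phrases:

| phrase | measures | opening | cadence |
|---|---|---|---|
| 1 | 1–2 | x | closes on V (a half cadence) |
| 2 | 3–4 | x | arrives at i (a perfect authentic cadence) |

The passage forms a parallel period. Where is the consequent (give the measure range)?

The antecedent is the phrase ending with the weaker cadence (half cadence, phrase 1) and the consequent the one ending more conclusively (perfect authentic cadence, phrase 2); the consequent is bars 3–4.

measures 3–4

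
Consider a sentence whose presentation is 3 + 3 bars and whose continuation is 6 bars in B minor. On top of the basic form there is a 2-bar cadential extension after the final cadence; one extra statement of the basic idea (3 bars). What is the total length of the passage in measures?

Basic sentence: 3 + 3 + 6 = 12 bars.
12 (basic form) + 2 (cadential extension) + 3 (extra statement) = 17.

17 measures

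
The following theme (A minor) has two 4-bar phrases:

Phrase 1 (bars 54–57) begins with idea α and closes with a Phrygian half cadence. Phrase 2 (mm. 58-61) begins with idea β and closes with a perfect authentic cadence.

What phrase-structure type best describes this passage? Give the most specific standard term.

contrasting period

Phrase 1 ends with a Phrygian half cadence (weaker) and phrase 2 with a perfect authentic cadence (stronger): antecedent + consequent = a period.
The two phrases open with different material (α / β), so the period is contrasting.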